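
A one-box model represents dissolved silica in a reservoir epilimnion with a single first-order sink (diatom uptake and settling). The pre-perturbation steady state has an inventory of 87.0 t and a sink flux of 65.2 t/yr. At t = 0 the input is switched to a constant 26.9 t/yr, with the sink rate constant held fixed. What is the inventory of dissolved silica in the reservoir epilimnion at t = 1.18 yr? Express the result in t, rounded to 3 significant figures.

The sink rate constant is k = F₀/M₀ = 65.2/87.0 = 0.7494 yr⁻¹.
Solving dM/dt = F₁ − kM with M(0) = M₀ gives M(t) = F₁/k + (M₀ − F₁/k)·e^(−kt).
F₁/k = 26.9/0.7494 = 35.894 t; kt = 0.7494 × 1.18 = 0.8843, e^(−kt) = 0.4130.
M(1.18) = 35.894 + (87.0 − 35.894) × 0.4130 = 35.894 + 21.11 = 57.001 t.

57.0 t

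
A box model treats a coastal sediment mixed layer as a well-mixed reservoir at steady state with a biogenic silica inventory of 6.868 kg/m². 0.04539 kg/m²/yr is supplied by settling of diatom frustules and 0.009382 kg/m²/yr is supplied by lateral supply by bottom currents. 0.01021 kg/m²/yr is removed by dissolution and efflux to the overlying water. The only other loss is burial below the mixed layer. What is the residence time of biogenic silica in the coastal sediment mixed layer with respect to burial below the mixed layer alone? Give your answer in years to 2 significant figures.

At steady state ΣF_in = ΣF_out.
ΣF_in = 0.04539 + 0.009382 = 0.054772 kg/m²/yr.
Burial below the mixed layer flux = ΣF_in − (0.01021) = 0.054772 − 0.01021 = 0.04456 kg/m²/yr.
τ = M / F = 6.868 / 0.04456 = 154.1 yr.

150 yr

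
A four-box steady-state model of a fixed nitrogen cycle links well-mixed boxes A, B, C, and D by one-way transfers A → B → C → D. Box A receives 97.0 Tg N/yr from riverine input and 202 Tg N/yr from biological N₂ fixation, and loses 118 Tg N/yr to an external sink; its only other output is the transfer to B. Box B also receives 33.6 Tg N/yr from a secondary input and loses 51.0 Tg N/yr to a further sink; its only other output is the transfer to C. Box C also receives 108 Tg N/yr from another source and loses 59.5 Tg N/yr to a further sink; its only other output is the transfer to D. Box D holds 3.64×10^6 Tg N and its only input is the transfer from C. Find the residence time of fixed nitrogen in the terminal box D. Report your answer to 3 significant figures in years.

Box A: F(A→B) = (97.0 + 202) − 118 = 181.00 Tg N/yr.
Box B: F(B→C) = (181.00 + 33.6) − 51.0 = 163.60 Tg N/yr.
Box C: F(C→D) = (163.60 + 108) − 59.5 = 212.10 Tg N/yr.
Box D throughput = its input = 212.10 Tg N/yr; τ = 3.64×10^6 / 212.10 = 17160 yr.

17200 yr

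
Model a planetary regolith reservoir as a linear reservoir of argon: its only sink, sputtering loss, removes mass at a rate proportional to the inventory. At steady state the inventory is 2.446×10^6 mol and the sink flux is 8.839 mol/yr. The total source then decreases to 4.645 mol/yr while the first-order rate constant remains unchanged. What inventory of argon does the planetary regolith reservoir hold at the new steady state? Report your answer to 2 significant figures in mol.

1.3×10^6 mol

Rate constant k = F/M = 8.839 / 2.446×10^6 = 3.614×10^-6 yr⁻¹.
At the new steady state, source = k·M_new ⇒ M_new = 4.645 / 3.614×10^-6 = 1.285×10^6 mol.
(Equivalently M_new = M × F_new/F_old = 2.446×10^6 × 4.645/8.839.)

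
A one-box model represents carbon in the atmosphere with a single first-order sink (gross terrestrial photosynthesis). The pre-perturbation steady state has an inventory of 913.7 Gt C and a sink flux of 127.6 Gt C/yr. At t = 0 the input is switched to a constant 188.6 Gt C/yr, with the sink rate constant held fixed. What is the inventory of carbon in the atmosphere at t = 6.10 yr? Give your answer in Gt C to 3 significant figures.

1160 Gt C

The sink rate constant is k = F₀/M₀ = 127.6/913.7 = 0.1397 yr⁻¹.
Solving dM/dt = F₁ − kM with M(0) = M₀ gives M(t) = F₁/k + (M₀ − F₁/k)·e^(−kt).
F₁/k = 188.6/0.1397 = 1350.5 Gt C; kt = 0.1397 × 6.10 = 0.8519, e^(−kt) = 0.4266.
M(6.10) = 1350.5 + (913.7 − 1350.5) × 0.4266 = 1350.5 − 186.3 = 1164.2 Gt C.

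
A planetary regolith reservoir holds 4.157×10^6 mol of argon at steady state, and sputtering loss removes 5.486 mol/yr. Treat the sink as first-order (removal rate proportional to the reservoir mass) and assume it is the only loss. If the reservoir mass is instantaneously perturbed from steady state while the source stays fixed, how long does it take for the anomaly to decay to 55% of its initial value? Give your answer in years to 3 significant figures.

For a linear reservoir the anomaly decays as exp(−t/τ) with τ = M/F = 4.157×10^6/5.486 = 757700 yr.
exp(−t/τ) = 0.55 ⇒ t = −τ ln(0.55) = 757700 × 0.5978 = 453000 yr.

453000 yr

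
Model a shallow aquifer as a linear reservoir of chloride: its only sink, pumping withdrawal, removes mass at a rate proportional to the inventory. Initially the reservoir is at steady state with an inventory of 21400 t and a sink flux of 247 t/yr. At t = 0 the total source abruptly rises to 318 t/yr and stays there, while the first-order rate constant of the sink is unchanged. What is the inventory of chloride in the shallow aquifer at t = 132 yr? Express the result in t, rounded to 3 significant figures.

Residence time τ = M₀/F₀ = 86.64 yr. The eventual steady state is M_∞ = M₀·(F₁/F₀) = 21400 × 318/247 = 27551 t.
The anomaly ΔM(t) = M(t) − M_∞ decays as ΔM₀·e^(−t/τ) with ΔM₀ = 21400 − 27551 = −6151 t.
At t = 132 yr, e^(−t/τ) = e^(−1.524) = 0.2179, so ΔM = −1341 t and M = 27551 − 1341 = 26211 t.

26200 t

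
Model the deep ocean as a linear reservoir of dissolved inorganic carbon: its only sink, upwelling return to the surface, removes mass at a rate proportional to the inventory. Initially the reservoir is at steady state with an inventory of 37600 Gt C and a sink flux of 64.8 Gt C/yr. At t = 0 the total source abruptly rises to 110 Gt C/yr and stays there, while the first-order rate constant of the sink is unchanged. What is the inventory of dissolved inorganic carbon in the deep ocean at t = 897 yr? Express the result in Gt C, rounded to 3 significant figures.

58200 Gt C

Residence time τ = M₀/F₀ = 580.2 yr. The eventual steady state is M_∞ = M₀·(F₁/F₀) = 37600 × 110/64.8 = 63827 Gt C.
The anomaly ΔM(t) = M(t) − M_∞ decays as ΔM₀·e^(−t/τ) with ΔM₀ = 37600 − 63827 = −26230 Gt C.
At t = 897 yr, e^(−t/τ) = e^(−1.546) = 0.2131, so ΔM = −5590 Gt C and M = 63827 − 5590 = 58238 Gt C.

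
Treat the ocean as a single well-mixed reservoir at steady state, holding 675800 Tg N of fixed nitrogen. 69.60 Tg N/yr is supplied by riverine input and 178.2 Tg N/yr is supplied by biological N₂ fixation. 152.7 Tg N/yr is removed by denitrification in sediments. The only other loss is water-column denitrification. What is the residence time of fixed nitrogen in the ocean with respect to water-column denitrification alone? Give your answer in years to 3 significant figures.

7110 yr

At steady state ΣF_in = ΣF_out.
ΣF_in = 69.60 + 178.2 = 247.80 Tg N/yr.
Water-column denitrification flux = ΣF_in − (152.7) = 247.80 − 152.7 = 95.10 Tg N/yr.
τ = M / F = 675800 / 95.10 = 7106 yr.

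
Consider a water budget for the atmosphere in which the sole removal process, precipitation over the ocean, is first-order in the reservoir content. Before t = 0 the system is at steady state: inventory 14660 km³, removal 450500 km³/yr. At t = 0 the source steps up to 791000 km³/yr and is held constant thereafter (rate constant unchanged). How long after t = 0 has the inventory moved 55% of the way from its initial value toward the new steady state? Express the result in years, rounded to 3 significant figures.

τ = M₀/F₀ = 14660/450500 = 0.03254 yr.
The remaining gap fraction is e^(−t/τ); 55% covered ⇒ e^(−t/τ) = 0.450.
t = −τ ln(0.450) = 0.03254 × 0.7985 = 0.02598 yr.

0.0260 yr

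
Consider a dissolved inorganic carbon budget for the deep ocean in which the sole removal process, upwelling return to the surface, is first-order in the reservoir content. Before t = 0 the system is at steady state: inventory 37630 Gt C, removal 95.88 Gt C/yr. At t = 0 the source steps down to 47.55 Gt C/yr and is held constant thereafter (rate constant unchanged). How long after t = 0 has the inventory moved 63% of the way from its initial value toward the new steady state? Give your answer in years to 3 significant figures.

390 yr

τ = M₀/F₀ = 37630/95.88 = 392.5 yr.
The remaining gap fraction is e^(−t/τ); 63% covered ⇒ e^(−t/τ) = 0.370.
t = −τ ln(0.370) = 392.5 × 0.9943 = 390.2 yr.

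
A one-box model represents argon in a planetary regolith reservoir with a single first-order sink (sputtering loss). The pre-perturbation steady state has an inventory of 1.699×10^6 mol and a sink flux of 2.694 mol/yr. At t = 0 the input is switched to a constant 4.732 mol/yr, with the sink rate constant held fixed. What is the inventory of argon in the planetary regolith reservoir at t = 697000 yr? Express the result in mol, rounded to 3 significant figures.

Residence time τ = M₀/F₀ = 630700 yr. The eventual steady state is M_∞ = M₀·(F₁/F₀) = 1.699×10^6 × 4.732/2.694 = 2.9843×10^6 mol.
The anomaly ΔM(t) = M(t) − M_∞ decays as ΔM₀·e^(−t/τ) with ΔM₀ = 1.699×10^6 − 2.9843×10^6 = −1.285×10^6 mol.
At t = 697000 yr, e^(−t/τ) = e^(−1.105) = 0.3311, so ΔM = −425600 mol and M = 2.9843×10^6 − 425600 = 2.5587×10^6 mol.

2.56×10^6 mol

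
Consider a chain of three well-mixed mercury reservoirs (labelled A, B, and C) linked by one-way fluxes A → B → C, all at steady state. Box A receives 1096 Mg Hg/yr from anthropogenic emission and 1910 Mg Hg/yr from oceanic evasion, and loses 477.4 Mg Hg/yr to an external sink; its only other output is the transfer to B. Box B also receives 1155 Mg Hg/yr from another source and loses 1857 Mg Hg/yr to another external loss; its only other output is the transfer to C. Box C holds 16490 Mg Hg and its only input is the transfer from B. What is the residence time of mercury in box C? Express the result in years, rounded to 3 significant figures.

Box A: F(A→B) = (1096 + 1910) − 477.4 = 2528.6 Mg Hg/yr.
Box B: F(B→C) = (2528.6 + 1155) − 1857 = 1826.6 Mg Hg/yr.
Box C throughput = its input = 1826.6 Mg Hg/yr; τ = 16490 / 1826.6 = 9.028 yr.

9.03 yr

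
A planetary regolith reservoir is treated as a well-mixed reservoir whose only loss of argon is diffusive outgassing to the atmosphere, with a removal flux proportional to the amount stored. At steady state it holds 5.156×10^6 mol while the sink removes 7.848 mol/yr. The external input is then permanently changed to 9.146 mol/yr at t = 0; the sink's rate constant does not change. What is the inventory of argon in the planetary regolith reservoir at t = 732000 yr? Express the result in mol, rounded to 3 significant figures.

τ = M₀/F₀ = 5.156×10^6/7.848 = 657000 yr; rate constant k = 1/τ.
New steady state M_∞ = F₁/k = F₁·τ = 9.146 × 657000 = 6.0088×10^6 mol.
M(t) = M_∞ + (M₀ − M_∞)·e^(−t/τ); t/τ = 732000/657000 = 1.114, so e^(−t/τ) = 0.3282.
M(t) = 6.0088×10^6 − 852800 × 0.3282 = 5.7289×10^6 mol.

5.73×10^6 mol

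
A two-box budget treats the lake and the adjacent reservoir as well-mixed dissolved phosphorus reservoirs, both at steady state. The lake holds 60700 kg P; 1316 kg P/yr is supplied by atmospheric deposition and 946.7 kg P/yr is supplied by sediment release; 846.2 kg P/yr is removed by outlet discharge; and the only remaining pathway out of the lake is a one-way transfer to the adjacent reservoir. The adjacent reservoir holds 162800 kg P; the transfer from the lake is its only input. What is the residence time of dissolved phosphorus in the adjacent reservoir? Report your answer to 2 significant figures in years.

110 yr

Balance the lake: ΣF_in = 1316 + 946.7 = 2262.7 kg P/yr.
Transfer to the adjacent reservoir = ΣF_in − (846.2) = 1416.5 kg P/yr.
At steady state the output of the adjacent reservoir equals its input, 1416.5 kg P/yr.
τ = M / F = 162800 / 1416.5 = 114.9 yr.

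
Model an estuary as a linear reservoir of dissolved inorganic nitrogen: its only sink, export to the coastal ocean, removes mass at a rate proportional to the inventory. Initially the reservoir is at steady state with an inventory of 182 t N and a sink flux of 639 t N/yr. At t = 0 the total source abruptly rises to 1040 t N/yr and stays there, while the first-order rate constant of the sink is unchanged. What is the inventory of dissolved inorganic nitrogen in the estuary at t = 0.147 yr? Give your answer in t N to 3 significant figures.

τ = M₀/F₀ = 182/639 = 0.2848 yr; rate constant k = 1/τ.
New steady state M_∞ = F₁/k = F₁·τ = 1040 × 0.2848 = 296.21 t N.
M(t) = M_∞ + (M₀ − M_∞)·e^(−t/τ); t/τ = 0.147/0.2848 = 0.5161, so e^(−t/τ) = 0.5968.
M(t) = 296.21 − 114.2 × 0.5968 = 228.05 t N.

228 t N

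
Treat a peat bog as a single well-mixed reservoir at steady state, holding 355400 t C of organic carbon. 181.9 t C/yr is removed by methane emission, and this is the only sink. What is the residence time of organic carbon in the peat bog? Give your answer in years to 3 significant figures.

1950 yr

τ = M / F = 355400 / 181.9 = 1954 yr.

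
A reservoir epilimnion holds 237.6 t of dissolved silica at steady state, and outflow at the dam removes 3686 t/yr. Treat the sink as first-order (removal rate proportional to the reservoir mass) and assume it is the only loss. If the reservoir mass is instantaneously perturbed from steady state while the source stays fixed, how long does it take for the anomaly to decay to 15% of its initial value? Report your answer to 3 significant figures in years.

0.122 yr

For a linear reservoir the anomaly decays as exp(−t/τ) with τ = M/F = 237.6/3686 = 0.06446 yr.
exp(−t/τ) = 0.15 ⇒ t = −τ ln(0.15) = 0.06446 × 1.897 = 0.1223 yr.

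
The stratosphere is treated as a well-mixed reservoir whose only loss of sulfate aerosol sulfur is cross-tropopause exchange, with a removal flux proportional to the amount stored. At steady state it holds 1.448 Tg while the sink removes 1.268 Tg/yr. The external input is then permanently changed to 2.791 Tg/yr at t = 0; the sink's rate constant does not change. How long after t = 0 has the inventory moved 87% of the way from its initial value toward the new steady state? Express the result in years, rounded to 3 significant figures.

2.33 yr

τ = M₀/F₀ = 1.448/1.268 = 1.142 yr.
The remaining gap fraction is e^(−t/τ); 87% covered ⇒ e^(−t/τ) = 0.130.
t = −τ ln(0.130) = 1.142 × 2.040 = 2.330 yr.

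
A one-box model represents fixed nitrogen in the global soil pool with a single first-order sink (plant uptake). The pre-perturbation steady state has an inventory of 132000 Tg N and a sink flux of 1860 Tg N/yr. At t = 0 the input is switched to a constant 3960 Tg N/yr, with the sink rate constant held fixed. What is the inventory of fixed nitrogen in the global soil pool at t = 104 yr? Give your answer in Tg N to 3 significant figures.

247000 Tg N

Residence time τ = M₀/F₀ = 70.97 yr. The eventual steady state is M_∞ = M₀·(F₁/F₀) = 132000 × 3960/1860 = 281030 Tg N.
The anomaly ΔM(t) = M(t) − M_∞ decays as ΔM₀·e^(−t/τ) with ΔM₀ = 132000 − 281030 = −149000 Tg N.
At t = 104 yr, e^(−t/τ) = e^(−1.465) = 0.2310, so ΔM = −34420 Tg N and M = 281030 − 34420 = 246610 Tg N.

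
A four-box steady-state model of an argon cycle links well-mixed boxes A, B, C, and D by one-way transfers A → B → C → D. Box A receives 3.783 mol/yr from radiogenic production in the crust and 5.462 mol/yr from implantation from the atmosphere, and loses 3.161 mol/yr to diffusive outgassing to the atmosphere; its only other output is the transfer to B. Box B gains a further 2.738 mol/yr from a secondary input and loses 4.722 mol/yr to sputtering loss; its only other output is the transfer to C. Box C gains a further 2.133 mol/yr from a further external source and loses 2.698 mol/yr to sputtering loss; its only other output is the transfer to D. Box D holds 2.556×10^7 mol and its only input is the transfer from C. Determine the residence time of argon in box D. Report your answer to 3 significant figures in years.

Box A: F(A→B) = (3.783 + 5.462) − 3.161 = 6.0840 mol/yr.
Box B: F(B→C) = (6.0840 + 2.738) − 4.722 = 4.1000 mol/yr.
Box C: F(C→D) = (4.1000 + 2.133) − 2.698 = 3.5350 mol/yr.
Box D throughput = its input = 3.5350 mol/yr; τ = 2.556×10^7 / 3.5350 = 7.231×10^6 yr.

7.23×10^6 yr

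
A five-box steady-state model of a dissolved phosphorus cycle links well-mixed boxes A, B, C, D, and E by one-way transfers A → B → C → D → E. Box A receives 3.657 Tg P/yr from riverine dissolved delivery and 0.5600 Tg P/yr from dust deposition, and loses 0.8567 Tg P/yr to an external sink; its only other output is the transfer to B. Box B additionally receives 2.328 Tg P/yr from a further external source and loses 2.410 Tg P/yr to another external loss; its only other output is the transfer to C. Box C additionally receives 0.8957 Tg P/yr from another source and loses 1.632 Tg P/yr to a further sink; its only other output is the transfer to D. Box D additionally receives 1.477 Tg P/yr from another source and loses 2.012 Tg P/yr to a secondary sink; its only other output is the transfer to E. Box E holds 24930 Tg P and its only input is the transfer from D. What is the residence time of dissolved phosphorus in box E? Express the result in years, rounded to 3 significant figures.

12400 yr

Box A: F(A→B) = (3.657 + 0.5600) − 0.8567 = 3.3603 Tg P/yr.
Box B: F(B→C) = (3.3603 + 2.328) − 2.410 = 3.2783 Tg P/yr.
Box C: F(C→D) = (3.2783 + 0.8957) − 1.632 = 2.5420 Tg P/yr.
Box D: F(D→E) = (2.5420 + 1.477) − 2.012 = 2.0070 Tg P/yr.
Box E throughput = its input = 2.0070 Tg P/yr; τ = 24930 / 2.0070 = 12420 yr.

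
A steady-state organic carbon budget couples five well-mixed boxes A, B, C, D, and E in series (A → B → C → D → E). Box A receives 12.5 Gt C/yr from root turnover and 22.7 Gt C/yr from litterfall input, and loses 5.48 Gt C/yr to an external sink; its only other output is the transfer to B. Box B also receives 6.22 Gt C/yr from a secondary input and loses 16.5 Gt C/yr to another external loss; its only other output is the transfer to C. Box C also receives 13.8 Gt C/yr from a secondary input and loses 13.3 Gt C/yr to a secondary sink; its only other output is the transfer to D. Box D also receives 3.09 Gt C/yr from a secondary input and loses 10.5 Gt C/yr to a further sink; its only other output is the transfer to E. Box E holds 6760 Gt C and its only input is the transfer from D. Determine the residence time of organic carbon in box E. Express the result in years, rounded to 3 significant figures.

Box A: F(A→B) = (12.5 + 22.7) − 5.48 = 29.720 Gt C/yr.
Box B: F(B→C) = (29.720 + 6.22) − 16.5 = 19.440 Gt C/yr.
Box C: F(C→D) = (19.440 + 13.8) − 13.3 = 19.940 Gt C/yr.
Box D: F(D→E) = (19.940 + 3.09) − 10.5 = 12.530 Gt C/yr.
Box E throughput = its input = 12.530 Gt C/yr; τ = 6760 / 12.530 = 539.5 yr.

540 yr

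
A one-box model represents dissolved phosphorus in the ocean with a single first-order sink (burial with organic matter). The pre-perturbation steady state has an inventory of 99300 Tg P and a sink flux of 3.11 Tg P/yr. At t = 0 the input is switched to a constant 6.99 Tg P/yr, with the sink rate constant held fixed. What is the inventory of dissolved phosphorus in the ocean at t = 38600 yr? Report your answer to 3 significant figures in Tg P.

186000 Tg P

τ = M₀/F₀ = 99300/3.11 = 31930 yr; rate constant k = 1/τ.
New steady state M_∞ = F₁/k = F₁·τ = 6.99 × 31930 = 223190 Tg P.
M(t) = M_∞ + (M₀ − M_∞)·e^(−t/τ); t/τ = 38600/31930 = 1.209, so e^(−t/τ) = 0.2985.
M(t) = 223190 − 123900 × 0.2985 = 186200 Tg P.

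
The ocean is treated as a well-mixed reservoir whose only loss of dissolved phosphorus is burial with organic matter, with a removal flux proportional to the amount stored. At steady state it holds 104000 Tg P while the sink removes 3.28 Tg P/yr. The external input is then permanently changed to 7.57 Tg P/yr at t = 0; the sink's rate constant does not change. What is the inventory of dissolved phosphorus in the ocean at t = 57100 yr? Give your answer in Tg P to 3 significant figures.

218000 Tg P

τ = M₀/F₀ = 104000/3.28 = 31710 yr; rate constant k = 1/τ.
New steady state M_∞ = F₁/k = F₁·τ = 7.57 × 31710 = 240020 Tg P.
M(t) = M_∞ + (M₀ − M_∞)·e^(−t/τ); t/τ = 57100/31710 = 1.801, so e^(−t/τ) = 0.1652.
M(t) = 240020 − 136000 × 0.1652 = 217560 Tg P.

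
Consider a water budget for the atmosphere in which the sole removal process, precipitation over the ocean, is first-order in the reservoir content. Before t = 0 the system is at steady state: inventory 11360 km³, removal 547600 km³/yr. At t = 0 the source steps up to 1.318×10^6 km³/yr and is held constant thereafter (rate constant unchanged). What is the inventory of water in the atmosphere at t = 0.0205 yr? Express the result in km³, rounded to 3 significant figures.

Residence time τ = M₀/F₀ = 0.02075 yr. The eventual steady state is M_∞ = M₀·(F₁/F₀) = 11360 × 1.318×10^6/547600 = 27342 km³.
The anomaly ΔM(t) = M(t) − M_∞ decays as ΔM₀·e^(−t/τ) with ΔM₀ = 11360 − 27342 = −15980 km³.
At t = 0.0205 yr, e^(−t/τ) = e^(−0.9882) = 0.3723, so ΔM = −5949 km³ and M = 27342 − 5949 = 21393 km³.

21400 km³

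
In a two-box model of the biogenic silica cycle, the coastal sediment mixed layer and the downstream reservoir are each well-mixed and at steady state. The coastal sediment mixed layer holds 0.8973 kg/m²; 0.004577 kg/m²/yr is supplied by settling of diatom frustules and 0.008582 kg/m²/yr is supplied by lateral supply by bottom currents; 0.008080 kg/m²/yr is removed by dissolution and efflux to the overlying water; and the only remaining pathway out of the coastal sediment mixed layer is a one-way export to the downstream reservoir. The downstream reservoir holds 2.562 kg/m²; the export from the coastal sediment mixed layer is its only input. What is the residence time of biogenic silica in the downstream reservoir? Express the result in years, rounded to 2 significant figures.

500 yr

Balance the coastal sediment mixed layer: ΣF_in = 0.004577 + 0.008582 = 0.013159 kg/m²/yr.
Export to the downstream reservoir = ΣF_in − (0.008080) = 0.0050790 kg/m²/yr.
At steady state the output of the downstream reservoir equals its input, 0.0050790 kg/m²/yr.
τ = M / F = 2.562 / 0.0050790 = 504.4 yr.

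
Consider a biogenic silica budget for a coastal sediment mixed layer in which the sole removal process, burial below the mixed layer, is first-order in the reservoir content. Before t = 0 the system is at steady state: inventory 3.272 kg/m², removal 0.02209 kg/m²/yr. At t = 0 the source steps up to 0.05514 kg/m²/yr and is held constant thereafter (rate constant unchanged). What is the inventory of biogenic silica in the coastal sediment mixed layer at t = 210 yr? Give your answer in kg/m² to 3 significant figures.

τ = M₀/F₀ = 3.272/0.02209 = 148.1 yr; rate constant k = 1/τ.
New steady state M_∞ = F₁/k = F₁·τ = 0.05514 × 148.1 = 8.1674 kg/m².
M(t) = M_∞ + (M₀ − M_∞)·e^(−t/τ); t/τ = 210/148.1 = 1.418, so e^(−t/τ) = 0.2423.
M(t) = 8.1674 − 4.895 × 0.2423 = 6.9815 kg/m².

6.98 kg/m²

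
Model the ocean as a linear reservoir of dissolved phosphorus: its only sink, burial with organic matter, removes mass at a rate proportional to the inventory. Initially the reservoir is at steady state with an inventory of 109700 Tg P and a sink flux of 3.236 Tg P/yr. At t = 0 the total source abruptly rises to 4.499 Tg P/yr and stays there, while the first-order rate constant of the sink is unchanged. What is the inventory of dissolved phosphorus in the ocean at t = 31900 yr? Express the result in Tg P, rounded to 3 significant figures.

136000 Tg P

Residence time τ = M₀/F₀ = 33900 yr. The eventual steady state is M_∞ = M₀·(F₁/F₀) = 109700 × 4.499/3.236 = 152520 Tg P.
The anomaly ΔM(t) = M(t) − M_∞ decays as ΔM₀·e^(−t/τ) with ΔM₀ = 109700 − 152520 = −42820 Tg P.
At t = 31900 yr, e^(−t/τ) = e^(−0.9410) = 0.3902, so ΔM = −16710 Tg P and M = 152520 − 16710 = 135810 Tg P.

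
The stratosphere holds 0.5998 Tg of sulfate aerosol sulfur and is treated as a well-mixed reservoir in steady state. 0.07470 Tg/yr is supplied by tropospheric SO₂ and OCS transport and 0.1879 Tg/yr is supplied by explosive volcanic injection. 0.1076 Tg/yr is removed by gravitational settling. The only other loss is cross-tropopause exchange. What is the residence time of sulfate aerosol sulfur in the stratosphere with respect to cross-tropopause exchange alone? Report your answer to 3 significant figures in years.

3.87 yr

At steady state ΣF_in = ΣF_out.
ΣF_in = 0.07470 + 0.1879 = 0.26260 Tg/yr.
Cross-tropopause exchange flux = ΣF_in − (0.1076) = 0.26260 − 0.1076 = 0.1550 Tg/yr.
τ = M / F = 0.5998 / 0.1550 = 3.870 yr.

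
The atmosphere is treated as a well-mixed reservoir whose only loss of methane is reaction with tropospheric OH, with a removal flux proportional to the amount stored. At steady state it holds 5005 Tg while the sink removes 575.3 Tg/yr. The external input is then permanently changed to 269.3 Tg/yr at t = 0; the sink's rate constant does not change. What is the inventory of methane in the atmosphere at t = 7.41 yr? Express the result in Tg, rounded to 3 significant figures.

The sink rate constant is k = F₀/M₀ = 575.3/5005 = 0.1149 yr⁻¹.
Solving dM/dt = F₁ − kM with M(0) = M₀ gives M(t) = F₁/k + (M₀ − F₁/k)·e^(−kt).
F₁/k = 269.3/0.1149 = 2342.9 Tg; kt = 0.1149 × 7.41 = 0.8517, e^(−kt) = 0.4267.
M(7.41) = 2342.9 + (5005 − 2342.9) × 0.4267 = 2342.9 + 1136 = 3478.7 Tg.

3480 Tg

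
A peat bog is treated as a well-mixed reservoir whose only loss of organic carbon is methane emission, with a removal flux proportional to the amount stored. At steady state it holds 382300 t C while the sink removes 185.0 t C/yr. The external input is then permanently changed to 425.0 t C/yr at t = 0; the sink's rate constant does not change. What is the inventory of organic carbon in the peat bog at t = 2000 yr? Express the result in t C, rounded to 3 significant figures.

The sink rate constant is k = F₀/M₀ = 185.0/382300 = 0.0004839 yr⁻¹.
Solving dM/dt = F₁ − kM with M(0) = M₀ gives M(t) = F₁/k + (M₀ − F₁/k)·e^(−kt).
F₁/k = 425.0/0.0004839 = 878260 t C; kt = 0.0004839 × 2000 = 0.9678, e^(−kt) = 0.3799.
M(2000) = 878260 + (382300 − 878260) × 0.3799 = 878260 − 188400 = 689840 t C.

690000 t C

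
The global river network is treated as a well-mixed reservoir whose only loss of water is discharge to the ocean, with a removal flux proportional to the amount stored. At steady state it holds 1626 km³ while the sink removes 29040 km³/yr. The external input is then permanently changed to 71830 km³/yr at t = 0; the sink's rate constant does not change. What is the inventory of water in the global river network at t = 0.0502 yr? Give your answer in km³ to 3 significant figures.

3040 km³

The sink rate constant is k = F₀/M₀ = 29040/1626 = 17.86 yr⁻¹.
Solving dM/dt = F₁ − kM with M(0) = M₀ gives M(t) = F₁/k + (M₀ − F₁/k)·e^(−kt).
F₁/k = 71830/17.86 = 4021.9 km³; kt = 17.86 × 0.0502 = 0.8966, e^(−kt) = 0.4080.
M(0.0502) = 4021.9 + (1626 − 4021.9) × 0.4080 = 4021.9 − 977.5 = 3044.4 km³.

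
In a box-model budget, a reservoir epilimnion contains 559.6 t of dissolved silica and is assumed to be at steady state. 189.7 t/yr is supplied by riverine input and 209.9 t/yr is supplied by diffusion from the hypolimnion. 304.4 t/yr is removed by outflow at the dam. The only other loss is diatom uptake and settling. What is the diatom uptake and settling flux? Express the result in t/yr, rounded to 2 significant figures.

95 t/yr

At steady state ΣF_in = ΣF_out.
ΣF_in = 189.7 + 209.9 = 399.60 t/yr.
Diatom uptake and settling flux = ΣF_in − (304.4) = 399.60 − 304.4 = 95.20 t/yr.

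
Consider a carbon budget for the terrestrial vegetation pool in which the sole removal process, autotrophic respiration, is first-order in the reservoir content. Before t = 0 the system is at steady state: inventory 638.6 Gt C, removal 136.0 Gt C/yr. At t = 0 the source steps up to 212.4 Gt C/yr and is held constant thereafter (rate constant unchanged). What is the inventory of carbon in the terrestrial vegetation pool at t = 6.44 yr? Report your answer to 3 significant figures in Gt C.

906 Gt C

The sink rate constant is k = F₀/M₀ = 136.0/638.6 = 0.2130 yr⁻¹.
Solving dM/dt = F₁ − kM with M(0) = M₀ gives M(t) = F₁/k + (M₀ − F₁/k)·e^(−kt).
F₁/k = 212.4/0.2130 = 997.34 Gt C; kt = 0.2130 × 6.44 = 1.372, e^(−kt) = 0.2537.
M(6.44) = 997.34 + (638.6 − 997.34) × 0.2537 = 997.34 − 91.02 = 906.32 Gt C.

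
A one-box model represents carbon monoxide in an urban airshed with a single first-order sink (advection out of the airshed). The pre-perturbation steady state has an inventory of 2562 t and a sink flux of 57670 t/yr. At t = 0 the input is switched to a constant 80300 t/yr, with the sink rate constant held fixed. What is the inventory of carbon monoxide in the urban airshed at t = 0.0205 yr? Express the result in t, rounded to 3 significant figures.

τ = M₀/F₀ = 2562/57670 = 0.04443 yr; rate constant k = 1/τ.
New steady state M_∞ = F₁/k = F₁·τ = 80300 × 0.04443 = 3567.3 t.
M(t) = M_∞ + (M₀ − M_∞)·e^(−t/τ); t/τ = 0.0205/0.04443 = 0.4615, so e^(−t/τ) = 0.6304.
M(t) = 3567.3 − 1005 × 0.6304 = 2933.6 t.

2930 t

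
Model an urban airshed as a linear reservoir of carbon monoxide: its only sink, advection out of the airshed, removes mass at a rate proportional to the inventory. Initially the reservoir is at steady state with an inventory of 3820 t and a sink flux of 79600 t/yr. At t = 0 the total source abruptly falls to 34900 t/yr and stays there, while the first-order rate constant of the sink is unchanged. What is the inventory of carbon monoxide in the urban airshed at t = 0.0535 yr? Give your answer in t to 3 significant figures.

2380 t

The sink rate constant is k = F₀/M₀ = 79600/3820 = 20.84 yr⁻¹.
Solving dM/dt = F₁ − kM with M(0) = M₀ gives M(t) = F₁/k + (M₀ − F₁/k)·e^(−kt).
F₁/k = 34900/20.84 = 1674.8 t; kt = 20.84 × 0.0535 = 1.115, e^(−kt) = 0.3280.
M(0.0535) = 1674.8 + (3820 − 1674.8) × 0.3280 = 1674.8 + 703.6 = 2378.4 t.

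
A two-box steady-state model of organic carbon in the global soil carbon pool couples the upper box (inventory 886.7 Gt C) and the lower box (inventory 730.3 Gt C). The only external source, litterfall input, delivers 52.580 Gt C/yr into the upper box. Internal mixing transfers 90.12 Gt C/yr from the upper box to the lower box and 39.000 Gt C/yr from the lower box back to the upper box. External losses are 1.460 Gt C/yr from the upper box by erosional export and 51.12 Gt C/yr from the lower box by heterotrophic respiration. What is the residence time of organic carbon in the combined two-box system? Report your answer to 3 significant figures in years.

30.8 yr

Treat the two boxes together as one reservoir: the mixing fluxes between them are internal recycling, so τ = ΣM / Σ(external losses).
M_total = 886.7 + 730.3 = 1617.0 Gt C.
ΣF_external_out = 1.460 + 51.12 = 52.580 Gt C/yr.
τ = M_total / ΣF_ext = 1617.0 / 52.580 = 30.75 yr.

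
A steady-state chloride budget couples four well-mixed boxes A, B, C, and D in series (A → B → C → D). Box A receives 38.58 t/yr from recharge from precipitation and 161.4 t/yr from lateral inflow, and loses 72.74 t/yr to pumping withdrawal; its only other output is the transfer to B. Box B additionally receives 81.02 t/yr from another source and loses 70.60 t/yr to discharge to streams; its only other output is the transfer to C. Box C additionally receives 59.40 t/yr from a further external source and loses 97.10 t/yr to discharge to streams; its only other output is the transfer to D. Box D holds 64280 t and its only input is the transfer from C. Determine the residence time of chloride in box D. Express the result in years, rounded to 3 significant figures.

Box A: F(A→B) = (38.58 + 161.4) − 72.74 = 127.24 t/yr.
Box B: F(B→C) = (127.24 + 81.02) − 70.60 = 137.66 t/yr.
Box C: F(C→D) = (137.66 + 59.40) − 97.10 = 99.960 t/yr.
Box D throughput = its input = 99.960 t/yr; τ = 64280 / 99.960 = 643.1 yr.

643 yr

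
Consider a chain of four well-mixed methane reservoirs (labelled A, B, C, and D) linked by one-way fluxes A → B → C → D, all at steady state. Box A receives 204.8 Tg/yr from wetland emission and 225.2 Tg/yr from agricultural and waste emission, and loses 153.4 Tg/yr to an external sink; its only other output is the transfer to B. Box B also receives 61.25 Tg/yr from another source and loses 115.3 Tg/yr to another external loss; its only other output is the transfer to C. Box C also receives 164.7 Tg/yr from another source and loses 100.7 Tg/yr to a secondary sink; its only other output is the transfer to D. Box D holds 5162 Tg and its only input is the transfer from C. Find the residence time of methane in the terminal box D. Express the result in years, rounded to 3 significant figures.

Box A: F(A→B) = (204.8 + 225.2) − 153.4 = 276.60 Tg/yr.
Box B: F(B→C) = (276.60 + 61.25) − 115.3 = 222.55 Tg/yr.
Box C: F(C→D) = (222.55 + 164.7) − 100.7 = 286.55 Tg/yr.
Box D throughput = its input = 286.55 Tg/yr; τ = 5162 / 286.55 = 18.01 yr.

18.0 yr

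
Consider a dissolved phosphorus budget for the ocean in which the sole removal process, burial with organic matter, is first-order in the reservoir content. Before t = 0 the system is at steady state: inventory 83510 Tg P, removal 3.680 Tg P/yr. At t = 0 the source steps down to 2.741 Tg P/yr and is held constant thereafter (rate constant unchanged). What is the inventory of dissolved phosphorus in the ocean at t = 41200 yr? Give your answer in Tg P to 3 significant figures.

65700 Tg P

The sink rate constant is k = F₀/M₀ = 3.680/83510 = 4.407×10^-5 yr⁻¹.
Solving dM/dt = F₁ − kM with M(0) = M₀ gives M(t) = F₁/k + (M₀ − F₁/k)·e^(−kt).
F₁/k = 2.741/4.407×10^-5 = 62201 Tg P; kt = 4.407×10^-5 × 41200 = 1.816, e^(−kt) = 0.1627.
M(41200) = 62201 + (83510 − 62201) × 0.1627 = 62201 + 3468 = 65669 Tg P.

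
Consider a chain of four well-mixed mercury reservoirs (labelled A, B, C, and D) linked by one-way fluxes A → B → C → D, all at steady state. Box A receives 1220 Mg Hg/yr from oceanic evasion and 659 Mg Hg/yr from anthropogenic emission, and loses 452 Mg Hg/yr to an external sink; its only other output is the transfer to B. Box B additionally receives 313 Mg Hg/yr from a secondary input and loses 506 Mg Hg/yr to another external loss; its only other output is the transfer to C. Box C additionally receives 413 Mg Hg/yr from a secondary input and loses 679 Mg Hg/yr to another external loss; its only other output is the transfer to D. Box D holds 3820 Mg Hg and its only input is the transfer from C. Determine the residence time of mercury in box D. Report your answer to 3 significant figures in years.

3.95 yr

Box A: F(A→B) = (1220 + 659) − 452 = 1427.0 Mg Hg/yr.
Box B: F(B→C) = (1427.0 + 313) − 506 = 1234.0 Mg Hg/yr.
Box C: F(C→D) = (1234.0 + 413) − 679 = 968.00 Mg Hg/yr.
Box D throughput = its input = 968.00 Mg Hg/yr; τ = 3820 / 968.00 = 3.946 yr.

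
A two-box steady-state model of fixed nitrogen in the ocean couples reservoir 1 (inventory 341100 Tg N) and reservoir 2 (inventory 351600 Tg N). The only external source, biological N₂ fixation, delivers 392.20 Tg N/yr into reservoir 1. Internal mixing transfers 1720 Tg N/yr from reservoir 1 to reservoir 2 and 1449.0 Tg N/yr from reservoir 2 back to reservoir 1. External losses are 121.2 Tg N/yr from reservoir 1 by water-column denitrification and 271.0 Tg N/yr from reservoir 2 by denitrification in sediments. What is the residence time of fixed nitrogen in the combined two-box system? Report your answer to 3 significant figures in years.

Treat the two boxes together as one reservoir: the mixing fluxes between them are internal recycling, so τ = ΣM / Σ(external losses).
M_total = 341100 + 351600 = 692700 Tg N.
ΣF_external_out = 121.2 + 271.0 = 392.20 Tg N/yr.
τ = M_total / ΣF_ext = 692700 / 392.20 = 1766 yr.

1770 yr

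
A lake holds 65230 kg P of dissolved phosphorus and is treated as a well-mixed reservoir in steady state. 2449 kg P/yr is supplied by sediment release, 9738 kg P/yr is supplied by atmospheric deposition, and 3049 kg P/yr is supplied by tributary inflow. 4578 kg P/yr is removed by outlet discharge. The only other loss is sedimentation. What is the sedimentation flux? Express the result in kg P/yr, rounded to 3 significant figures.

At steady state ΣF_in = ΣF_out.
ΣF_in = 2449 + 9738 + 3049 = 15236 kg P/yr.
Sedimentation flux = ΣF_in − (4578) = 15236 − 4578 = 10660 kg P/yr.

10700 kg P/yr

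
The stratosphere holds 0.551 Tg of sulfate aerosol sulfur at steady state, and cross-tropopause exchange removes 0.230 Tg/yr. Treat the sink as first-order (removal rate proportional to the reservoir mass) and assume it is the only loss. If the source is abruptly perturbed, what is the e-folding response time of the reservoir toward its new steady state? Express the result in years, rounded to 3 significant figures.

2.40 yr

For a linear reservoir the response time equals the residence time τ = M/F.
τ = 0.551 / 0.230 = 2.396 yr.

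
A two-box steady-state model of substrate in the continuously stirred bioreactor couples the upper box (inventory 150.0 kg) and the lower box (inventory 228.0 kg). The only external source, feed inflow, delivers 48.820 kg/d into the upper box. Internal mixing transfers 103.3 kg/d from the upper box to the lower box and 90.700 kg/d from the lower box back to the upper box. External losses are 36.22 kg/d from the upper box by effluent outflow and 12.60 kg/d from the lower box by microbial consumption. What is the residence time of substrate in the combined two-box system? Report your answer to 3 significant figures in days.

7.74 d

For the system as a whole, the A↔B exchange is internal and contributes nothing to the throughput; only the external sinks remove mass.
M_total = 150.0 + 228.0 = 378.00 kg.
ΣF_external_out = 36.22 + 12.60 = 48.820 kg/d.
τ = M_total / ΣF_ext = 378.00 / 48.820 = 7.743 d.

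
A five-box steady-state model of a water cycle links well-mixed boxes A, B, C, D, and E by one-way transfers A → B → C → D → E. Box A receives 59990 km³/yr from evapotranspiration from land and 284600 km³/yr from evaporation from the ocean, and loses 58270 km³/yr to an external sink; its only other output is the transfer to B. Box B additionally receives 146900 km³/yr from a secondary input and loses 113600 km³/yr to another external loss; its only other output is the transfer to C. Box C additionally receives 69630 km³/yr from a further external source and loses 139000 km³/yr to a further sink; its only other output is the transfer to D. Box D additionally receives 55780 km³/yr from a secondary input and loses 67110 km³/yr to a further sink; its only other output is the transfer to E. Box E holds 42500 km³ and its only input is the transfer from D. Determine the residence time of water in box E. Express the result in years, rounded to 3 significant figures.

0.178 yr

Box A: F(A→B) = (59990 + 284600) − 58270 = 286320 km³/yr.
Box B: F(B→C) = (286320 + 146900) − 113600 = 319620 km³/yr.
Box C: F(C→D) = (319620 + 69630) − 139000 = 250250 km³/yr.
Box D: F(D→E) = (250250 + 55780) − 67110 = 238920 km³/yr.
Box E throughput = its input = 238920 km³/yr; τ = 42500 / 238920 = 0.1779 yr.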